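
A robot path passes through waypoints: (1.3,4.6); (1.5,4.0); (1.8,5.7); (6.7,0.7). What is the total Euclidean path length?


Segment lengths:
  seg1 = sqrt((0.2)^2 + (-0.6)^2) = 0.6325
  seg2 = sqrt((0.3)^2 + (1.7)^2) = 1.7263
  seg3 = sqrt((4.9)^2 + (-5.0)^2) = 7.0007
Total = 9.3594


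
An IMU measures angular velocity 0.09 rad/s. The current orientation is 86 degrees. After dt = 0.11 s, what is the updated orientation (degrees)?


delta_theta = w * dt = 0.09 * 0.11 = 0.0099 rad
= 0.5672 deg
theta_new = 86 + 0.5672 = 86.5672 deg


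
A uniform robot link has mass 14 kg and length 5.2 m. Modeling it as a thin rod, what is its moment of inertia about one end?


I = (1/3) * m * L^2
= (1/3) * 14 * 5.2^2
= 0.333333 * 14 * 27.04
= 126.1867 kg*m^2


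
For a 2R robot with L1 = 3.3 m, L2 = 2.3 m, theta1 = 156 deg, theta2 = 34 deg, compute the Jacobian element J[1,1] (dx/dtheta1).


J[1,1] = -L1*sin(t1) - L2*sin(t1+t2)
= -3.3*sin(156) - 2.3*sin(190)
= -0.9428


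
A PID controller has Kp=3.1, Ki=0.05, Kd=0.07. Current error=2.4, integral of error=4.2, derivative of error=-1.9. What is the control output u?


u = Kp*e + Ki*int(e) + Kd*de/dt
= 3.1*2.4 + 0.05*4.2 + 0.07*(-1.9)
= 7.44 + 0.21 + -0.133
= 7.517


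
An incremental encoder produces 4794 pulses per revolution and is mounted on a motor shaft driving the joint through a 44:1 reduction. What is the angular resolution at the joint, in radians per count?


counts per rev = 4794
effective counts at joint = 4794 * 44 = 210936
resolution = 2*pi / 210936
= 2.9787e-05 rad/count


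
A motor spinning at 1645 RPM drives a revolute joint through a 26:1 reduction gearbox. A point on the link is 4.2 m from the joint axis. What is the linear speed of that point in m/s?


omega_motor = 1645 * 2*pi/60 = 172.264 rad/s
omega_joint = omega_motor / 26 = 6.6255 rad/s
v = omega_joint * r = 6.6255 * 4.2
= 27.8273 m/s


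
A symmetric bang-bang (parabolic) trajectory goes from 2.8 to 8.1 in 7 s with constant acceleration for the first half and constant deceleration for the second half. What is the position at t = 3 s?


Symmetric rest-to-rest: each phase covers (pf-p0)/2 in time T/2. 0.5*a*(T/2)^2 = (pf-p0)/2 => a = 4*(pf-p0)/T^2
a = 4*(8.1-2.8)/7^2 = 0.4327
t = 3 is in the acceleration phase (t <= T/2).
p = p0 + 0.5*a*t^2 = 2.8 + 0.5*0.4327*3^2
= 4.7469


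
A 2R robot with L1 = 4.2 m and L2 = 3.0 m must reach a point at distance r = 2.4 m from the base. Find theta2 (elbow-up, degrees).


cos(theta2) = (r^2 - L1^2 - L2^2) / (2*L1*L2)
cos(theta2) = (5.76 - 17.64 - 9.0) / 25.2
cos(theta2) = -0.828571
theta2 = 145.9523 degrees


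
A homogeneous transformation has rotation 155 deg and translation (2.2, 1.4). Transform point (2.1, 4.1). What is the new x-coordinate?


x' = cos(theta)*px - sin(theta)*py + tx
= -0.9063*2.1 - 0.4226*4.1 + 2.2
= -1.436


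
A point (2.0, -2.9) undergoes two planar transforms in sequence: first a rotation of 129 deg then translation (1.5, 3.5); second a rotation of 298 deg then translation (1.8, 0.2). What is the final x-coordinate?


After transform 1:
x1 = cos(129)*2.0 - sin(129)*-2.9 + 1.5 = 2.4951
y1 = sin(129)*2.0 + cos(129)*-2.9 + 3.5 = 6.8793
After transform 2:
x2 = cos(298)*2.4951 - sin(298)*6.8793 + 1.8
= 9.0455


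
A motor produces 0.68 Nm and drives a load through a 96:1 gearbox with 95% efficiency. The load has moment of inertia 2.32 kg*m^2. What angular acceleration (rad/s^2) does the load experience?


tau_out = tau_motor * N * eta
= 0.68 * 96 * 0.95 = 62.016 Nm
alpha = tau_out / I = 62.016 / 2.32
= 26.731 rad/s^2


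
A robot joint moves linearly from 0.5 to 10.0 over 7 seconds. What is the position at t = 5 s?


s = t/T = 5/7 = 0.7143
p(t) = p0 + (pf-p0)*s
= 0.5 + (10.0 - 0.5) * 0.7143
= 7.2857


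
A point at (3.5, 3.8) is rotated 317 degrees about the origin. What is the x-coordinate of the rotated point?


x' = x*cos(theta) - y*sin(theta)
cos(317 deg) = 0.7314, sin(317 deg) = -0.682
x' = 3.5 * 0.7314 - 3.8 * -0.682
= 2.5597 - -2.5916
= 5.1513


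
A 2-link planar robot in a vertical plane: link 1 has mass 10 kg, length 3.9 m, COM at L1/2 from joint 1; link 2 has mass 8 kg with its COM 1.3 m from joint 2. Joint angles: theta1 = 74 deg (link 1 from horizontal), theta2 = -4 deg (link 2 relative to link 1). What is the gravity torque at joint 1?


Horizontal distance from joint 1 to link-1 COM:
  x_c1 = (L1/2)*cos(t1) = 1.95 * 0.2756 = 0.5375 m
Horizontal distance from joint 1 to link-2 COM:
  x_c2 = L1*cos(t1) + Lc2*cos(t1+t2)
       = 3.9*0.2756 + 1.3*0.342 = 1.5196 m
tau1 = m1*g*x_c1 + m2*g*x_c2
     = 10*9.81*0.5375 + 8*9.81*1.5196
     = 52.728 + 119.2591
     = 171.9872 Nm


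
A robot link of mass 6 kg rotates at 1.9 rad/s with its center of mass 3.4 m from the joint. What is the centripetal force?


F = m * omega^2 * r
= 6 * 1.9^2 * 3.4
= 6 * 3.61 * 3.4
= 73.644 N


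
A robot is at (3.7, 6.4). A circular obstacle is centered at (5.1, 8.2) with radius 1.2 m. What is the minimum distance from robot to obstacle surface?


center_dist = sqrt((3.7-5.1)^2 + (6.4-8.2)^2)
= sqrt(1.96 + 3.24)
= 2.2804
min_dist = center_dist - radius = 2.2804 - 1.2 = 1.0804 m


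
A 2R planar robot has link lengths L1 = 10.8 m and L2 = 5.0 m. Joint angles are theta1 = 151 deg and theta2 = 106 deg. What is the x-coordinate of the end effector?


Convert angles to radians: theta1 = 2.6354, theta2 = 1.85
x = L1*cos(theta1) + L2*cos(theta1+theta2)
x = -9.4459 + -1.1248
x = -10.5706


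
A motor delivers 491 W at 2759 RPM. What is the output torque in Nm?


omega = 2759 * 2*pi/60 = 288.9218 rad/s
tau = P / omega = 491 / 288.9218
= 1.6994 Nm


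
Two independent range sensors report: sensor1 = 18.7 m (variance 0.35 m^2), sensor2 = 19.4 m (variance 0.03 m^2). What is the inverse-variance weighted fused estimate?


w1 = (1/var1) / (1/var1 + 1/var2)
   = 2.8571 / (2.8571 + 33.3333) = 0.0789
w2 = 1 - w1 = 0.9211
fused = w1*s1 + w2*s2 = 1.4763 + 17.8684
= 19.3447 m


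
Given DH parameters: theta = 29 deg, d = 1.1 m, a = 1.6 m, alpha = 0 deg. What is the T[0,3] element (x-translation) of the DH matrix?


T[0,3] = a * cos(theta)
= 1.6 * cos(29 deg)
= 1.6 * 0.8746
= 1.3994


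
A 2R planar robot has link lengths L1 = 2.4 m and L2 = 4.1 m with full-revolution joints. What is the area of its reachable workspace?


r_max = L1 + L2 = 6.5 m
r_min = |L1 - L2| = 1.7 m
Area = pi*(r_max^2 - r_min^2)
= pi*(42.25 - 2.89)
= pi * 39.36
= 123.6531 m^2


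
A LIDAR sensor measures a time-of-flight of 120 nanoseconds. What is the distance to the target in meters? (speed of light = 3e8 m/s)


tof = 120 ns = 1.2e-07 s
dist = c * tof / 2
= 3e8 * 1.2e-07 / 2
= 18.0 m


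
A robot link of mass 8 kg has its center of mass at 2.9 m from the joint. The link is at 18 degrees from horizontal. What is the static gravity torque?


tau = m*g*L*cos(angle)
= 8 * 9.81 * 2.9 * cos(18 deg)
= 8 * 9.81 * 2.9 * 0.9511
= 216.4529 Nm


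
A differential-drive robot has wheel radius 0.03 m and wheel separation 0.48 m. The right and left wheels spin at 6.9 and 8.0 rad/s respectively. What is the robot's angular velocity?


vR = r*wR = 0.03*6.9 = 0.207 m/s
vL = r*wL = 0.03*8.0 = 0.24 m/s
v = (vR+vL)/2 = 0.2235 m/s
omega = (vR-vL)/L = -0.0688 rad/s
angular velocity = -0.0688 rad/s


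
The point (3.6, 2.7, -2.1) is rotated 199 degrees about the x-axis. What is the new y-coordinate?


Rotation about x-axis: y' = y*cos(theta) - z*sin(theta)
= 2.7 * -0.9455 - -2.1 * -0.3256
= -3.2366


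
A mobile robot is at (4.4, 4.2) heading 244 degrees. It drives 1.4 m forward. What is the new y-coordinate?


y_new = y0 + d*sin(theta)
= 4.2 + 1.4*sin(244)
= 4.2 + -1.2583
= 2.9417


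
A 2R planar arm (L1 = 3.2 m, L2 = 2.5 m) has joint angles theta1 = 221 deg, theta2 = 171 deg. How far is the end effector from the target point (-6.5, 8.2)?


End effector via forward kinematics:
x = L1*cos(t1) + L2*cos(t1+t2) = -0.295
y = L1*sin(t1) + L2*sin(t1+t2) = -0.7746
Distance to target:
d = sqrt((-6.5 - -0.295)^2 + (8.2 - -0.7746)^2)
= sqrt(38.5026 + 80.5433)
= 10.9108 m


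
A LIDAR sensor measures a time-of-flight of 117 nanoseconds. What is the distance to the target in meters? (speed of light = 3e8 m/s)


tof = 117 ns = 1.17e-07 s
dist = c * tof / 2
= 3e8 * 1.17e-07 / 2
= 17.55 m


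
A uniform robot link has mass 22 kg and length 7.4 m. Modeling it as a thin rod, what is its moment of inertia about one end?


I = (1/3) * m * L^2
= (1/3) * 22 * 7.4^2
= 0.333333 * 22 * 54.76
= 401.5733 kg*m^2


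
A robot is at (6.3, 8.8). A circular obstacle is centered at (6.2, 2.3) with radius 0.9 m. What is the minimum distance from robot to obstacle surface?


center_dist = sqrt((6.3-6.2)^2 + (8.8-2.3)^2)
= sqrt(0.01 + 42.25)
= 6.5008
min_dist = center_dist - radius = 6.5008 - 0.9 = 5.6008 m


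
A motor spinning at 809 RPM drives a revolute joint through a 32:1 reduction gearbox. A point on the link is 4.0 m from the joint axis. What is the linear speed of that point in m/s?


omega_motor = 809 * 2*pi/60 = 84.7183 rad/s
omega_joint = omega_motor / 32 = 2.6474 rad/s
v = omega_joint * r = 2.6474 * 4.0
= 10.5898 m/s


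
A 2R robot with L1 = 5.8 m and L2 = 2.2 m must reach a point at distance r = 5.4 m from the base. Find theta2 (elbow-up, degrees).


cos(theta2) = (r^2 - L1^2 - L2^2) / (2*L1*L2)
cos(theta2) = (29.16 - 33.64 - 4.84) / 25.52
cos(theta2) = -0.365204
theta2 = 111.4201 degrees


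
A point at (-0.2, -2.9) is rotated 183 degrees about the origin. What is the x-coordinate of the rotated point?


x' = x*cos(theta) - y*sin(theta)
cos(183 deg) = -0.9986, sin(183 deg) = -0.0523
x' = -0.2 * -0.9986 - -2.9 * -0.0523
= 0.1997 - 0.1518
= 0.048


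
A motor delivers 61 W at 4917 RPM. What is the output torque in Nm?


omega = 4917 * 2*pi/60 = 514.907 rad/s
tau = P / omega = 61 / 514.907
= 0.1185 Nm


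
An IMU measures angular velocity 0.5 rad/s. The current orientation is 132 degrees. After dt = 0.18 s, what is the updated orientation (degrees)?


delta_theta = w * dt = 0.5 * 0.18 = 0.09 rad
= 5.1566 deg
theta_new = 132 + 5.1566 = 137.1566 deg


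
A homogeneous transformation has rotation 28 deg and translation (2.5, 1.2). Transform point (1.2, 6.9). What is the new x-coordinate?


x' = cos(theta)*px - sin(theta)*py + tx
= 0.8829*1.2 - 0.4695*6.9 + 2.5
= 0.3202


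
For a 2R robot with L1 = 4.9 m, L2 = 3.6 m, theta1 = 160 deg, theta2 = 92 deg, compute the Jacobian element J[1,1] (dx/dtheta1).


J[1,1] = -L1*sin(t1) - L2*sin(t1+t2)
= -4.9*sin(160) - 3.6*sin(252)
= 1.7479


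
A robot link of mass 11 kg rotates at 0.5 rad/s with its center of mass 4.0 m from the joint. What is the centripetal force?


F = m * omega^2 * r
= 11 * 0.5^2 * 4.0
= 11 * 0.25 * 4.0
= 11.0 N


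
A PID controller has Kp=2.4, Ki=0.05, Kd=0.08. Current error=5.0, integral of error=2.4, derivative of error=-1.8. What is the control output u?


u = Kp*e + Ki*int(e) + Kd*de/dt
= 2.4*5.0 + 0.05*2.4 + 0.08*(-1.8)
= 12.0 + 0.12 + -0.144
= 11.976


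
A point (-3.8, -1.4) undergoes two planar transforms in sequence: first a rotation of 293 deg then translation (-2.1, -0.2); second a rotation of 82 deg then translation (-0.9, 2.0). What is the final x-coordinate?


After transform 1:
x1 = cos(293)*-3.8 - sin(293)*-1.4 + -2.1 = -4.8735
y1 = sin(293)*-3.8 + cos(293)*-1.4 + -0.2 = 2.7509
After transform 2:
x2 = cos(82)*-4.8735 - sin(82)*2.7509 + -0.9
= -4.3024


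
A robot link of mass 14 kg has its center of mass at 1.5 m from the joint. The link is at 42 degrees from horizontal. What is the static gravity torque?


tau = m*g*L*cos(angle)
= 14 * 9.81 * 1.5 * cos(42 deg)
= 14 * 9.81 * 1.5 * 0.7431
= 153.0953 Nm


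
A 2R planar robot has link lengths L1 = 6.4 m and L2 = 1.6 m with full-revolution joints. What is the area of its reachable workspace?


r_max = L1 + L2 = 8.0 m
r_min = |L1 - L2| = 4.8 m
Area = pi*(r_max^2 - r_min^2)
= pi*(64.0 - 23.04)
= pi * 40.96
= 128.6796 m^2


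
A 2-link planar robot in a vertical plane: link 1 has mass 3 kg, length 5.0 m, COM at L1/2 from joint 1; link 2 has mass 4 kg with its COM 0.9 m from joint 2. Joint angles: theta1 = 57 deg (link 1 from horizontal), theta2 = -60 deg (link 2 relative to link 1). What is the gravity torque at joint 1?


Horizontal distance from joint 1 to link-1 COM:
  x_c1 = (L1/2)*cos(t1) = 2.5 * 0.5446 = 1.3616 m
Horizontal distance from joint 1 to link-2 COM:
  x_c2 = L1*cos(t1) + Lc2*cos(t1+t2)
       = 5.0*0.5446 + 0.9*0.9986 = 3.622 m
tau1 = m1*g*x_c1 + m2*g*x_c2
     = 3*9.81*1.3616 + 4*9.81*3.622
     = 40.0718 + 142.1258
     = 182.1976 Nm


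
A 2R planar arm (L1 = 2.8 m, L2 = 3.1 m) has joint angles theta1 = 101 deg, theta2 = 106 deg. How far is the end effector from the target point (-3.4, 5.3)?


End effector via forward kinematics:
x = L1*cos(t1) + L2*cos(t1+t2) = -3.2964
y = L1*sin(t1) + L2*sin(t1+t2) = 1.3412
Distance to target:
d = sqrt((-3.4 - -3.2964)^2 + (5.3 - 1.3412)^2)
= sqrt(0.0107 + 15.6722)
= 3.9602 m


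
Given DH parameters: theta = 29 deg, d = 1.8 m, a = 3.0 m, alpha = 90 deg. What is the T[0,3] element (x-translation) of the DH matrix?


T[0,3] = a * cos(theta)
= 3.0 * cos(29 deg)
= 3.0 * 0.8746
= 2.6239


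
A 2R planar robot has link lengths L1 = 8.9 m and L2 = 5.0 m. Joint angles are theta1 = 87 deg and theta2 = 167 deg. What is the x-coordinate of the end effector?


Convert angles to radians: theta1 = 1.5184, theta2 = 2.9147
x = L1*cos(theta1) + L2*cos(theta1+theta2)
x = 0.4658 + -1.3782
x = -0.9124


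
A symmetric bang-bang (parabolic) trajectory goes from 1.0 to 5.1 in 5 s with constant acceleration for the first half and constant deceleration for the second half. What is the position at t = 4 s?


Symmetric rest-to-rest: each phase covers (pf-p0)/2 in time T/2. 0.5*a*(T/2)^2 = (pf-p0)/2 => a = 4*(pf-p0)/T^2
a = 4*(5.1-1.0)/5^2 = 0.656
t = 4 is in the deceleration phase (t > T/2).
p = pf - 0.5*a*(T-t)^2 = 5.1 - 0.5*0.656*1^2
= 4.772


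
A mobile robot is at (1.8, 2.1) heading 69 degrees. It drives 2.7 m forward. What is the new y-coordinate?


y_new = y0 + d*sin(theta)
= 2.1 + 2.7*sin(69)
= 2.1 + 2.5207
= 4.6207


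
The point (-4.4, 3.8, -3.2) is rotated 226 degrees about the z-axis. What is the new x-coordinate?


Rotation about z-axis: x' = x*cos(theta) - y*sin(theta)
= -4.4 * -0.6947 - 3.8 * -0.7193
= 5.79


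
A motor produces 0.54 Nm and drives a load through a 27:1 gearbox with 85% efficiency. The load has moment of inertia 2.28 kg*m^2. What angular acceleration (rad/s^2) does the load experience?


tau_out = tau_motor * N * eta
= 0.54 * 27 * 0.85 = 12.393 Nm
alpha = tau_out / I = 12.393 / 2.28
= 5.4355 rad/s^2


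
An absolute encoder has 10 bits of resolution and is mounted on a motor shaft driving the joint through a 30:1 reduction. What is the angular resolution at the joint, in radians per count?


counts = 2^10 = 1024
effective counts at joint = 1024 * 30 = 30720
resolution = 2*pi / 30720
= 2.0453e-04 rad/count


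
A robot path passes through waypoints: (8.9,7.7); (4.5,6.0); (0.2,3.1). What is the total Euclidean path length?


Segment lengths:
  seg1 = sqrt((-4.4)^2 + (-1.7)^2) = 4.717
  seg2 = sqrt((-4.3)^2 + (-2.9)^2) = 5.1865
Total = 9.9035


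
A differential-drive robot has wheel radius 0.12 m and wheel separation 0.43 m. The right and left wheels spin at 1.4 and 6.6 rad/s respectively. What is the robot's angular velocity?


vR = r*wR = 0.12*1.4 = 0.168 m/s
vL = r*wL = 0.12*6.6 = 0.792 m/s
v = (vR+vL)/2 = 0.48 m/s
omega = (vR-vL)/L = -1.4512 rad/s
angular velocity = -1.4512 rad/s


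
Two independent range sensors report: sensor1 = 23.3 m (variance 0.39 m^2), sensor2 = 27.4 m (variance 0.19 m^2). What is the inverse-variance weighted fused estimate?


w1 = (1/var1) / (1/var1 + 1/var2)
   = 2.5641 / (2.5641 + 5.2632) = 0.3276
w2 = 1 - w1 = 0.6724
fused = w1*s1 + w2*s2 = 7.6328 + 18.4241
= 26.0569 m


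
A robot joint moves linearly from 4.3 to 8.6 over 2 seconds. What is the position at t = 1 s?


s = t/T = 1/2 = 0.5
p(t) = p0 + (pf-p0)*s
= 4.3 + (8.6 - 4.3) * 0.5
= 6.45


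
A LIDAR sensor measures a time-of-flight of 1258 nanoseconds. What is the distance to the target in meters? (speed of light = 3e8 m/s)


tof = 1258 ns = 1.258e-06 s
dist = c * tof / 2
= 3e8 * 1.258e-06 / 2
= 188.7 m


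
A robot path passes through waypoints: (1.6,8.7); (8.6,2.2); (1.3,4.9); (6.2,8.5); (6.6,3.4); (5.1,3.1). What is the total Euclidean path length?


Segment lengths:
  seg1 = sqrt((7.0)^2 + (-6.5)^2) = 9.5525
  seg2 = sqrt((-7.3)^2 + (2.7)^2) = 7.7833
  seg3 = sqrt((4.9)^2 + (3.6)^2) = 6.0803
  seg4 = sqrt((0.4)^2 + (-5.1)^2) = 5.1157
  seg5 = sqrt((-1.5)^2 + (-0.3)^2) = 1.5297
Total = 30.0615


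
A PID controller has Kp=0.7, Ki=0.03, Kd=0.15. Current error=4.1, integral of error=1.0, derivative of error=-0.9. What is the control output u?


u = Kp*e + Ki*int(e) + Kd*de/dt
= 0.7*4.1 + 0.03*1.0 + 0.15*(-0.9)
= 2.87 + 0.03 + -0.135
= 2.765


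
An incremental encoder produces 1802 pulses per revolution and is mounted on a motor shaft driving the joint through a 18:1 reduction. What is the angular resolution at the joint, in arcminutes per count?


counts per rev = 1802
effective counts at joint = 1802 * 18 = 32436
resolution = 360*60 / 32436
= 0.6659 arcmin/count


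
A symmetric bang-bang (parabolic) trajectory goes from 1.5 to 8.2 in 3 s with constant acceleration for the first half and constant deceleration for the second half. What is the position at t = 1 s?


Symmetric rest-to-rest: each phase covers (pf-p0)/2 in time T/2. 0.5*a*(T/2)^2 = (pf-p0)/2 => a = 4*(pf-p0)/T^2
a = 4*(8.2-1.5)/3^2 = 2.9778
t = 1 is in the acceleration phase (t <= T/2).
p = p0 + 0.5*a*t^2 = 1.5 + 0.5*2.9778*1^2
= 2.9889


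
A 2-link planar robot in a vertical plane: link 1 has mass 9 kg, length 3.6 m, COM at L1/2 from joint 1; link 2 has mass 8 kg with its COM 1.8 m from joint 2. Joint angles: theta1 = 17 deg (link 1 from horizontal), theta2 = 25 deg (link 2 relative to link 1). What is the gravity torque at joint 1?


Horizontal distance from joint 1 to link-1 COM:
  x_c1 = (L1/2)*cos(t1) = 1.8 * 0.9563 = 1.7213 m
Horizontal distance from joint 1 to link-2 COM:
  x_c2 = L1*cos(t1) + Lc2*cos(t1+t2)
       = 3.6*0.9563 + 1.8*0.7431 = 4.7804 m
tau1 = m1*g*x_c1 + m2*g*x_c2
     = 9*9.81*1.7213 + 8*9.81*4.7804
     = 151.9779 + 375.1625
     = 527.1403 Nm


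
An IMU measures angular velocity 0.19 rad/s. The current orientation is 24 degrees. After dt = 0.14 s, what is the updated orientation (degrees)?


delta_theta = w * dt = 0.19 * 0.14 = 0.0266 rad
= 1.5241 deg
theta_new = 24 + 1.5241 = 25.5241 deg


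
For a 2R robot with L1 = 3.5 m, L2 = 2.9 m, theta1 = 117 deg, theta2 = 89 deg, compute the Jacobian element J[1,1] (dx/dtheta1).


J[1,1] = -L1*sin(t1) - L2*sin(t1+t2)
= -3.5*sin(117) - 2.9*sin(206)
= -1.8472


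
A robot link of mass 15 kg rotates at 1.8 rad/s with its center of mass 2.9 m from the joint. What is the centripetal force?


F = m * omega^2 * r
= 15 * 1.8^2 * 2.9
= 15 * 3.24 * 2.9
= 140.94 N


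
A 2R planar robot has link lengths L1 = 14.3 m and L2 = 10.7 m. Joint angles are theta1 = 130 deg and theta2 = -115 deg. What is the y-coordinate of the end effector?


Convert angles to radians: theta1 = 2.2689, theta2 = -2.0071
y = L1*sin(theta1) + L2*sin(theta1+theta2)
y = 10.9544 + 2.7694
y = 13.7238


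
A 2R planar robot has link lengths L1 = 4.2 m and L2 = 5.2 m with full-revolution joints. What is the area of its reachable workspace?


r_max = L1 + L2 = 9.4 m
r_min = |L1 - L2| = 1.0 m
Area = pi*(r_max^2 - r_min^2)
= pi*(88.36 - 1.0)
= pi * 87.36
= 274.4495 m^2


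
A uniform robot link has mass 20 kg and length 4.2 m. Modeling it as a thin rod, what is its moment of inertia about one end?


I = (1/3) * m * L^2
= (1/3) * 20 * 4.2^2
= 0.333333 * 20 * 17.64
= 117.6 kg*m^2


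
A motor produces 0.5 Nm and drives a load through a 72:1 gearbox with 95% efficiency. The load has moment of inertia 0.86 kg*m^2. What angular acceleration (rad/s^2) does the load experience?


tau_out = tau_motor * N * eta
= 0.5 * 72 * 0.95 = 34.2 Nm
alpha = tau_out / I = 34.2 / 0.86
= 39.7674 rad/s^2


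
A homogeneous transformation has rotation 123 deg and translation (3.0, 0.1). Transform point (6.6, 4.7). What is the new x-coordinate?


x' = cos(theta)*px - sin(theta)*py + tx
= -0.5446*6.6 - 0.8387*4.7 + 3.0
= -4.5364


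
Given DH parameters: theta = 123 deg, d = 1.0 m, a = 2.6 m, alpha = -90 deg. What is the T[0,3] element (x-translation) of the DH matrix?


T[0,3] = a * cos(theta)
= 2.6 * cos(123 deg)
= 2.6 * -0.5446
= -1.4161


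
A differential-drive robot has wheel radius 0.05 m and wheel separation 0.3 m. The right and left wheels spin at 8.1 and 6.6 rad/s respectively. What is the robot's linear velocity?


vR = r*wR = 0.05*8.1 = 0.405 m/s
vL = r*wL = 0.05*6.6 = 0.33 m/s
v = (vR+vL)/2 = 0.3675 m/s
omega = (vR-vL)/L = 0.25 rad/s
linear velocity = 0.3675 m/s


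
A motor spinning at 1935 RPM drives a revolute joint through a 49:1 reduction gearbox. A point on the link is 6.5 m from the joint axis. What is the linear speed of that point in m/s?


omega_motor = 1935 * 2*pi/60 = 202.6327 rad/s
omega_joint = omega_motor / 49 = 4.1354 rad/s
v = omega_joint * r = 4.1354 * 6.5
= 26.8799 m/s


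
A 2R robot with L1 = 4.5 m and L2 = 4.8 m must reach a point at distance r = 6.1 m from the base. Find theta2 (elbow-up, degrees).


cos(theta2) = (r^2 - L1^2 - L2^2) / (2*L1*L2)
cos(theta2) = (37.21 - 20.25 - 23.04) / 43.2
cos(theta2) = -0.140741
theta2 = 98.0907 degrees


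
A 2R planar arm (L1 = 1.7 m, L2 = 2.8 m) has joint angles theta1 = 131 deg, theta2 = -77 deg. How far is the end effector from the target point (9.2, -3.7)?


End effector via forward kinematics:
x = L1*cos(t1) + L2*cos(t1+t2) = 0.5305
y = L1*sin(t1) + L2*sin(t1+t2) = 3.5483
Distance to target:
d = sqrt((9.2 - 0.5305)^2 + (-3.7 - 3.5483)^2)
= sqrt(75.1603 + 52.5372)
= 11.3003 m


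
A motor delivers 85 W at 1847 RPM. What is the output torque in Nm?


omega = 1847 * 2*pi/60 = 193.4174 rad/s
tau = P / omega = 85 / 193.4174
= 0.4395 Nm


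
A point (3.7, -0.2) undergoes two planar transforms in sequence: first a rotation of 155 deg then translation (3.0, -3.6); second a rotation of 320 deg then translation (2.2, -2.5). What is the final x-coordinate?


After transform 1:
x1 = cos(155)*3.7 - sin(155)*-0.2 + 3.0 = -0.2688
y1 = sin(155)*3.7 + cos(155)*-0.2 + -3.6 = -1.8551
After transform 2:
x2 = cos(320)*-0.2688 - sin(320)*-1.8551 + 2.2
= 0.8017


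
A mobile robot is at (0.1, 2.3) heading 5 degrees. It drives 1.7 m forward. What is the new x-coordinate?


x_new = x0 + d*cos(theta)
= 0.1 + 1.7*cos(5)
= 0.1 + 1.6935
= 1.7935


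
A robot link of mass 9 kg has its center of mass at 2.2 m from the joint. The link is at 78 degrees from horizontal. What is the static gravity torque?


tau = m*g*L*cos(angle)
= 9 * 9.81 * 2.2 * cos(78 deg)
= 9 * 9.81 * 2.2 * 0.2079
= 40.3844 Nm


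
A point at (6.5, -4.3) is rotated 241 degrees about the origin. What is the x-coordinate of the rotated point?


x' = x*cos(theta) - y*sin(theta)
cos(241 deg) = -0.4848, sin(241 deg) = -0.8746
x' = 6.5 * -0.4848 - -4.3 * -0.8746
= -3.1513 - 3.7609
= -6.9121


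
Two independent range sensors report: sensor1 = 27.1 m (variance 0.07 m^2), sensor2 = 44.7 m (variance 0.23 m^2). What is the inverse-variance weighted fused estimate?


w1 = (1/var1) / (1/var1 + 1/var2)
   = 14.2857 / (14.2857 + 4.3478) = 0.7667
w2 = 1 - w1 = 0.2333
fused = w1*s1 + w2*s2 = 20.7767 + 10.43
= 31.2067 m


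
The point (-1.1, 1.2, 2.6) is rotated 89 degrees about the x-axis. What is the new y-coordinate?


Rotation about x-axis: y' = y*cos(theta) - z*sin(theta)
= 1.2 * 0.0175 - 2.6 * 0.9998
= -2.5787


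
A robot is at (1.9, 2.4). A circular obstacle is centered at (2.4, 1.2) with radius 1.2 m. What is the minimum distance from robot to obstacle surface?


center_dist = sqrt((1.9-2.4)^2 + (2.4-1.2)^2)
= sqrt(0.25 + 1.44)
= 1.3
min_dist = center_dist - radius = 1.3 - 1.2 = 0.1 m


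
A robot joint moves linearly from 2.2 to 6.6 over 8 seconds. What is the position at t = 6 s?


s = t/T = 6/8 = 0.75
p(t) = p0 + (pf-p0)*s
= 2.2 + (6.6 - 2.2) * 0.75
= 5.5


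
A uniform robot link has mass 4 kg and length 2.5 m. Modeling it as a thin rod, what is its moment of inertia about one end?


I = (1/3) * m * L^2
= (1/3) * 4 * 2.5^2
= 0.333333 * 4 * 6.25
= 8.3333 kg*m^2


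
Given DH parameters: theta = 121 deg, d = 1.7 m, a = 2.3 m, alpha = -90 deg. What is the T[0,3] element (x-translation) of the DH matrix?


T[0,3] = a * cos(theta)
= 2.3 * cos(121 deg)
= 2.3 * -0.515
= -1.1846


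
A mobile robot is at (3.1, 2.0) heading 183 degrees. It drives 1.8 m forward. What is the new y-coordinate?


y_new = y0 + d*sin(theta)
= 2.0 + 1.8*sin(183)
= 2.0 + -0.0942
= 1.9058


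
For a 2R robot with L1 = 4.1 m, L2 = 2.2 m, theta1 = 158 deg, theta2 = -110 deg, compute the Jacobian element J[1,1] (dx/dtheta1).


J[1,1] = -L1*sin(t1) - L2*sin(t1+t2)
= -4.1*sin(158) - 2.2*sin(48)
= -3.1708


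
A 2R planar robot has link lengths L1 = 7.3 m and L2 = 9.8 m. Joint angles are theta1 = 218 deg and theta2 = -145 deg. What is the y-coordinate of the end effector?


Convert angles to radians: theta1 = 3.8048, theta2 = -2.5307
y = L1*sin(theta1) + L2*sin(theta1+theta2)
y = -4.4943 + 9.3718
y = 4.8775


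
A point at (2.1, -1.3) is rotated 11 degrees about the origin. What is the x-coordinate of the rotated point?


x' = x*cos(theta) - y*sin(theta)
cos(11 deg) = 0.9816, sin(11 deg) = 0.1908
x' = 2.1 * 0.9816 - -1.3 * 0.1908
= 2.0614 - -0.2481
= 2.3095


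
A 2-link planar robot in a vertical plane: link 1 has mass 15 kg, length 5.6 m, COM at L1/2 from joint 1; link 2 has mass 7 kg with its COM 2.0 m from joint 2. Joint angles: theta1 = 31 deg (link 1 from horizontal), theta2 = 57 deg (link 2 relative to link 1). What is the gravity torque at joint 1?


Horizontal distance from joint 1 to link-1 COM:
  x_c1 = (L1/2)*cos(t1) = 2.8 * 0.8572 = 2.4001 m
Horizontal distance from joint 1 to link-2 COM:
  x_c2 = L1*cos(t1) + Lc2*cos(t1+t2)
       = 5.6*0.8572 + 2.0*0.0349 = 4.8699 m
tau1 = m1*g*x_c1 + m2*g*x_c2
     = 15*9.81*2.4001 + 7*9.81*4.8699
     = 353.1701 + 334.4185
     = 687.5886 Nm


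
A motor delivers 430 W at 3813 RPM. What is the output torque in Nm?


omega = 3813 * 2*pi/60 = 399.2964 rad/s
tau = P / omega = 430 / 399.2964
= 1.0769 Nm


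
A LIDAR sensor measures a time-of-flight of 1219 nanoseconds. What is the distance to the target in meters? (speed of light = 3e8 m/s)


tof = 1219 ns = 1.219e-06 s
dist = c * tof / 2
= 3e8 * 1.219e-06 / 2
= 182.85 m


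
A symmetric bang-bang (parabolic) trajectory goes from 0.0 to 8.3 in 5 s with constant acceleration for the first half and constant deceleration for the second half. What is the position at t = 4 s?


Symmetric rest-to-rest: each phase covers (pf-p0)/2 in time T/2. 0.5*a*(T/2)^2 = (pf-p0)/2 => a = 4*(pf-p0)/T^2
a = 4*(8.3-0.0)/5^2 = 1.328
t = 4 is in the deceleration phase (t > T/2).
p = pf - 0.5*a*(T-t)^2 = 8.3 - 0.5*1.328*1^2
= 7.636


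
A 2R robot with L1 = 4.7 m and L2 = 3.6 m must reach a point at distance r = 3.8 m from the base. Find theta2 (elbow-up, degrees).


cos(theta2) = (r^2 - L1^2 - L2^2) / (2*L1*L2)
cos(theta2) = (14.44 - 22.09 - 12.96) / 33.84
cos(theta2) = -0.609043
theta2 = 127.5203 degrees


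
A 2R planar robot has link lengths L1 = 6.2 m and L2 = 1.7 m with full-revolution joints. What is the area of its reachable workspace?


r_max = L1 + L2 = 7.9 m
r_min = |L1 - L2| = 4.5 m
Area = pi*(r_max^2 - r_min^2)
= pi*(62.41 - 20.25)
= pi * 42.16
= 132.4495 m^2


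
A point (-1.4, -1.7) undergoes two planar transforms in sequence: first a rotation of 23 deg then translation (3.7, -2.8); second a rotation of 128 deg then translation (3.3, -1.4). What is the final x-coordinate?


After transform 1:
x1 = cos(23)*-1.4 - sin(23)*-1.7 + 3.7 = 3.0755
y1 = sin(23)*-1.4 + cos(23)*-1.7 + -2.8 = -4.9119
After transform 2:
x2 = cos(128)*3.0755 - sin(128)*-4.9119 + 3.3
= 5.2771


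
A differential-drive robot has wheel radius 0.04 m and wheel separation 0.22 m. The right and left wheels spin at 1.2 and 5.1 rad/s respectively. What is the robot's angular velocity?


vR = r*wR = 0.04*1.2 = 0.048 m/s
vL = r*wL = 0.04*5.1 = 0.204 m/s
v = (vR+vL)/2 = 0.126 m/s
omega = (vR-vL)/L = -0.7091 rad/s
angular velocity = -0.7091 rad/s


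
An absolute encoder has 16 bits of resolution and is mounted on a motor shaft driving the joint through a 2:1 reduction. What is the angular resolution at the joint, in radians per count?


counts = 2^16 = 65536
effective counts at joint = 65536 * 2 = 131072
resolution = 2*pi / 131072
= 4.7937e-05 rad/count


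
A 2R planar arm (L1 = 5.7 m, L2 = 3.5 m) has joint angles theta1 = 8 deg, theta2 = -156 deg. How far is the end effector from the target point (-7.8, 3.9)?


End effector via forward kinematics:
x = L1*cos(t1) + L2*cos(t1+t2) = 2.6764
y = L1*sin(t1) + L2*sin(t1+t2) = -1.0614
Distance to target:
d = sqrt((-7.8 - 2.6764)^2 + (3.9 - -1.0614)^2)
= sqrt(109.7541 + 24.6158)
= 11.5918 m


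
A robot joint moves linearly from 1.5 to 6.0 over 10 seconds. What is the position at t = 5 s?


s = t/T = 5/10 = 0.5
p(t) = p0 + (pf-p0)*s
= 1.5 + (6.0 - 1.5) * 0.5
= 3.75


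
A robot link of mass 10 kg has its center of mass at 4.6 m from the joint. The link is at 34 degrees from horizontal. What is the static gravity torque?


tau = m*g*L*cos(angle)
= 10 * 9.81 * 4.6 * cos(34 deg)
= 10 * 9.81 * 4.6 * 0.829
= 374.1115 Nm


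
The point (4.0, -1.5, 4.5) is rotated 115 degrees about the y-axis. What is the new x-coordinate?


Rotation about y-axis: x' = x*cos(theta) + z*sin(theta)
= 4.0 * -0.4226 + 4.5 * 0.9063
= 2.3879


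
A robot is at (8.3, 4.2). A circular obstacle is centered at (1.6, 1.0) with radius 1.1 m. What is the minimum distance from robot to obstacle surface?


center_dist = sqrt((8.3-1.6)^2 + (4.2-1.0)^2)
= sqrt(44.89 + 10.24)
= 7.425
min_dist = center_dist - radius = 7.425 - 1.1 = 6.325 m


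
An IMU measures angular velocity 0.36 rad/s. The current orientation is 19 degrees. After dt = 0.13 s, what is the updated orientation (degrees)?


delta_theta = w * dt = 0.36 * 0.13 = 0.0468 rad
= 2.6814 deg
theta_new = 19 + 2.6814 = 21.6814 deg


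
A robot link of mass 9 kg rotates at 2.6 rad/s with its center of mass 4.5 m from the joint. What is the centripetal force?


F = m * omega^2 * r
= 9 * 2.6^2 * 4.5
= 9 * 6.76 * 4.5
= 273.78 N


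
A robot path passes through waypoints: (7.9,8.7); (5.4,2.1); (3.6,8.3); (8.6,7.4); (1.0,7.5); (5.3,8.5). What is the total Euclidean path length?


Segment lengths:
  seg1 = sqrt((-2.5)^2 + (-6.6)^2) = 7.0576
  seg2 = sqrt((-1.8)^2 + (6.2)^2) = 6.456
  seg3 = sqrt((5.0)^2 + (-0.9)^2) = 5.0804
  seg4 = sqrt((-7.6)^2 + (0.1)^2) = 7.6007
  seg5 = sqrt((4.3)^2 + (1.0)^2) = 4.4147
Total = 30.6094


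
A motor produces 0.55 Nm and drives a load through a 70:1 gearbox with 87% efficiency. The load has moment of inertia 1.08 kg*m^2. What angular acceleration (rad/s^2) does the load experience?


tau_out = tau_motor * N * eta
= 0.55 * 70 * 0.87 = 33.495 Nm
alpha = tau_out / I = 33.495 / 1.08
= 31.0139 rad/s^2


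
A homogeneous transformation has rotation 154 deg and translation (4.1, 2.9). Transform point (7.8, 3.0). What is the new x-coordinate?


x' = cos(theta)*px - sin(theta)*py + tx
= -0.8988*7.8 - 0.4384*3.0 + 4.1
= -4.2257


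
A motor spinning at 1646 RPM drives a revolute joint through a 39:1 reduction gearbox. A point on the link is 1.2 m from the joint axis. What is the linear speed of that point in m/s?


omega_motor = 1646 * 2*pi/60 = 172.3687 rad/s
omega_joint = omega_motor / 39 = 4.4197 rad/s
v = omega_joint * r = 4.4197 * 1.2
= 5.3037 m/s


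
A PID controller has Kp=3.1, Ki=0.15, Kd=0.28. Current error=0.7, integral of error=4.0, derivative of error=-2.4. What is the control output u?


u = Kp*e + Ki*int(e) + Kd*de/dt
= 3.1*0.7 + 0.15*4.0 + 0.28*(-2.4)
= 2.17 + 0.6 + -0.672
= 2.098


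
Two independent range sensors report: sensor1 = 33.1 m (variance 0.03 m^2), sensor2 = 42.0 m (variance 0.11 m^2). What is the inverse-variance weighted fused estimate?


w1 = (1/var1) / (1/var1 + 1/var2)
   = 33.3333 / (33.3333 + 9.0909) = 0.7857
w2 = 1 - w1 = 0.2143
fused = w1*s1 + w2*s2 = 26.0071 + 9.0
= 35.0071 m


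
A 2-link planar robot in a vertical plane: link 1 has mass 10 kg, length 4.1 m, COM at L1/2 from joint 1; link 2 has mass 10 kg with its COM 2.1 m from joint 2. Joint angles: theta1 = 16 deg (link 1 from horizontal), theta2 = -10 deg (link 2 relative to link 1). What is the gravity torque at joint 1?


Horizontal distance from joint 1 to link-1 COM:
  x_c1 = (L1/2)*cos(t1) = 2.05 * 0.9613 = 1.9706 m
Horizontal distance from joint 1 to link-2 COM:
  x_c2 = L1*cos(t1) + Lc2*cos(t1+t2)
       = 4.1*0.9613 + 2.1*0.9945 = 6.0297 m
tau1 = m1*g*x_c1 + m2*g*x_c2
     = 10*9.81*1.9706 + 10*9.81*6.0297
     = 193.3145 + 591.5105
     = 784.8251 Nm


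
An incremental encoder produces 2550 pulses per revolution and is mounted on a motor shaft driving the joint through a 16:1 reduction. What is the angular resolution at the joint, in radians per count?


counts per rev = 2550
effective counts at joint = 2550 * 16 = 40800
resolution = 2*pi / 40800
= 1.5400e-04 rad/count


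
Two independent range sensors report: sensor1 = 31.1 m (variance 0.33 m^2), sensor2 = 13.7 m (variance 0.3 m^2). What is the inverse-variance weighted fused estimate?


w1 = (1/var1) / (1/var1 + 1/var2)
   = 3.0303 / (3.0303 + 3.3333) = 0.4762
w2 = 1 - w1 = 0.5238
fused = w1*s1 + w2*s2 = 14.8095 + 7.1762
= 21.9857 m


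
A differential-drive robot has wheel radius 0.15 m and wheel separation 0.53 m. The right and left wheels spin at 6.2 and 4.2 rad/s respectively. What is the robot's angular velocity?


vR = r*wR = 0.15*6.2 = 0.93 m/s
vL = r*wL = 0.15*4.2 = 0.63 m/s
v = (vR+vL)/2 = 0.78 m/s
omega = (vR-vL)/L = 0.566 rad/s
angular velocity = 0.566 rad/s


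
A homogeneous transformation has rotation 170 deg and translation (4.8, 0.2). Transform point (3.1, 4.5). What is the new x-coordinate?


x' = cos(theta)*px - sin(theta)*py + tx
= -0.9848*3.1 - 0.1736*4.5 + 4.8
= 0.9657


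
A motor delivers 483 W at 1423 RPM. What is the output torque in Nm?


omega = 1423 * 2*pi/60 = 149.0162 rad/s
tau = P / omega = 483 / 149.0162
= 3.2413 Nm


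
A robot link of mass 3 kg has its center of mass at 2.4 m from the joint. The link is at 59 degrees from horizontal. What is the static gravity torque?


tau = m*g*L*cos(angle)
= 3 * 9.81 * 2.4 * cos(59 deg)
= 3 * 9.81 * 2.4 * 0.515
= 36.3782 Nm


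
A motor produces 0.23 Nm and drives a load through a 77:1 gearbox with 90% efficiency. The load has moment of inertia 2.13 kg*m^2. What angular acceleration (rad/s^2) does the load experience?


tau_out = tau_motor * N * eta
= 0.23 * 77 * 0.9 = 15.939 Nm
alpha = tau_out / I = 15.939 / 2.13
= 7.4831 rad/s^2


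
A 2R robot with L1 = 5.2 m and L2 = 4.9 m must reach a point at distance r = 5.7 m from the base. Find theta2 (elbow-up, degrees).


cos(theta2) = (r^2 - L1^2 - L2^2) / (2*L1*L2)
cos(theta2) = (32.49 - 27.04 - 24.01) / 50.96
cos(theta2) = -0.364207
theta2 = 111.3588 degrees


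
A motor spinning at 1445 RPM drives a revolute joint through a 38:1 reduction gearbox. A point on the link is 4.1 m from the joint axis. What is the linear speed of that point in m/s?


omega_motor = 1445 * 2*pi/60 = 151.32 rad/s
omega_joint = omega_motor / 38 = 3.9821 rad/s
v = omega_joint * r = 3.9821 * 4.1
= 16.3266 m/s


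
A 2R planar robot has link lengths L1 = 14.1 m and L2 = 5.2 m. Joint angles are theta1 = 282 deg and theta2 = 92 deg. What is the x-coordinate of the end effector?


Convert angles to radians: theta1 = 4.9218, theta2 = 1.6057
x = L1*cos(theta1) + L2*cos(theta1+theta2)
x = 2.9316 + 5.0455
x = 7.9771


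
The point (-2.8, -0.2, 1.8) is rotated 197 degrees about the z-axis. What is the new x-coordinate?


Rotation about z-axis: x' = x*cos(theta) - y*sin(theta)
= -2.8 * -0.9563 - -0.2 * -0.2924
= 2.6192


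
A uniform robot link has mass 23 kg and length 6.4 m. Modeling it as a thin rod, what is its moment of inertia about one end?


I = (1/3) * m * L^2
= (1/3) * 23 * 6.4^2
= 0.333333 * 23 * 40.96
= 314.0267 kg*m^2


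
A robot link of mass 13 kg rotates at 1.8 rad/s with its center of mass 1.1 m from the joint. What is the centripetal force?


F = m * omega^2 * r
= 13 * 1.8^2 * 1.1
= 13 * 3.24 * 1.1
= 46.332 N


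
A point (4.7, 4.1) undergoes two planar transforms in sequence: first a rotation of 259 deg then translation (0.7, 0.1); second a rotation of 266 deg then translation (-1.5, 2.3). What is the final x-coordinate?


After transform 1:
x1 = cos(259)*4.7 - sin(259)*4.1 + 0.7 = 3.8279
y1 = sin(259)*4.7 + cos(259)*4.1 + 0.1 = -5.296
After transform 2:
x2 = cos(266)*3.8279 - sin(266)*-5.296 + -1.5
= -7.0501


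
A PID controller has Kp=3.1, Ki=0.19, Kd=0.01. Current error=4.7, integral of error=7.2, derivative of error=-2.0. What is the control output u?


u = Kp*e + Ki*int(e) + Kd*de/dt
= 3.1*4.7 + 0.19*7.2 + 0.01*(-2.0)
= 14.57 + 1.368 + -0.02
= 15.918


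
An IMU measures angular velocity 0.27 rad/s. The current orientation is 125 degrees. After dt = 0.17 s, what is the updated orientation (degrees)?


delta_theta = w * dt = 0.27 * 0.17 = 0.0459 rad
= 2.6299 deg
theta_new = 125 + 2.6299 = 127.6299 deg


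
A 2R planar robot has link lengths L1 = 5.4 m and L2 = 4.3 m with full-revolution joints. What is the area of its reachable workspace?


r_max = L1 + L2 = 9.7 m
r_min = |L1 - L2| = 1.1 m
Area = pi*(r_max^2 - r_min^2)
= pi*(94.09 - 1.21)
= pi * 92.88
= 291.7911 m^2


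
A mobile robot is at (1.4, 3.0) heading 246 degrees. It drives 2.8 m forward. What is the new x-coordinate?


x_new = x0 + d*cos(theta)
= 1.4 + 2.8*cos(246)
= 1.4 + -1.1389
= 0.2611


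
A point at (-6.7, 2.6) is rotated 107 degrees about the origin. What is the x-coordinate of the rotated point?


x' = x*cos(theta) - y*sin(theta)
cos(107 deg) = -0.2924, sin(107 deg) = 0.9563
x' = -6.7 * -0.2924 - 2.6 * 0.9563
= 1.9589 - 2.4864
= -0.5275


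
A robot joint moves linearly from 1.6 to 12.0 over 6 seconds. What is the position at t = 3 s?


s = t/T = 3/6 = 0.5
p(t) = p0 + (pf-p0)*s
= 1.6 + (12.0 - 1.6) * 0.5
= 6.8


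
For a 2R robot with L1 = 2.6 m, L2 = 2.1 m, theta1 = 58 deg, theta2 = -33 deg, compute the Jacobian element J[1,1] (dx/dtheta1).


J[1,1] = -L1*sin(t1) - L2*sin(t1+t2)
= -2.6*sin(58) - 2.1*sin(25)
= -3.0924


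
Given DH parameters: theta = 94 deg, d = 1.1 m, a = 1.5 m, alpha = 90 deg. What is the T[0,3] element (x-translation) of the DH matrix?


T[0,3] = a * cos(theta)
= 1.5 * cos(94 deg)
= 1.5 * -0.0698
= -0.1046


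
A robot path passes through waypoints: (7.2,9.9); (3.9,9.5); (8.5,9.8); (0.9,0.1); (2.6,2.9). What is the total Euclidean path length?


Segment lengths:
  seg1 = sqrt((-3.3)^2 + (-0.4)^2) = 3.3242
  seg2 = sqrt((4.6)^2 + (0.3)^2) = 4.6098
  seg3 = sqrt((-7.6)^2 + (-9.7)^2) = 12.3227
  seg4 = sqrt((1.7)^2 + (2.8)^2) = 3.2757
Total = 23.5323


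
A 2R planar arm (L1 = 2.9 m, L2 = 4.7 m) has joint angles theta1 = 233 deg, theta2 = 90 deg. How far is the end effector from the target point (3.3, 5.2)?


End effector via forward kinematics:
x = L1*cos(t1) + L2*cos(t1+t2) = 2.0083
y = L1*sin(t1) + L2*sin(t1+t2) = -5.1446
Distance to target:
d = sqrt((3.3 - 2.0083)^2 + (5.2 - -5.1446)^2)
= sqrt(1.6684 + 107.0102)
= 10.4249 m
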